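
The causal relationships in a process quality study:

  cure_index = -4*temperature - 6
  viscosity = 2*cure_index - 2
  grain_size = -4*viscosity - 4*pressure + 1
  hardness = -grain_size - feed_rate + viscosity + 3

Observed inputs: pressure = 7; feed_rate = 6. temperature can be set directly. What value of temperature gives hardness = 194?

temperature = -6

Substituting into the viscosity equation gives viscosity = -8*temperature - 14.
grain_size becomes 32*temperature + 29.
Substituting into the hardness equation gives hardness = -40*temperature - 46.
Solve -40*temperature - 46 = 194: temperature = (194 + 46) / -40 = -6.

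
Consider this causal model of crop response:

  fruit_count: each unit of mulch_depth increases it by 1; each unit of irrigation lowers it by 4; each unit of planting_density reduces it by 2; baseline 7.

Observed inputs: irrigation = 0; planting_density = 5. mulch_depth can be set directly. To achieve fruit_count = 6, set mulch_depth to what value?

Substituting into the fruit_count equation gives fruit_count = mulch_depth - 3.
Solve mulch_depth - 3 = 6: mulch_depth = (6 + 3) / 1 = 9.

mulch_depth = 9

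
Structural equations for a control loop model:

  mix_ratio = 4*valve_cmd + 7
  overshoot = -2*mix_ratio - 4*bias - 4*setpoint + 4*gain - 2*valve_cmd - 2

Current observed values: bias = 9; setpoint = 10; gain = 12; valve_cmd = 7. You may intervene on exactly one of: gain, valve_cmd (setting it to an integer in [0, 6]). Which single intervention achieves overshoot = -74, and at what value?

set valve_cmd = 3

Intervening on gain: overshoot = 4*gain - 162. Reaching -74 requires gain = 22, outside [0, 6].
Intervening on valve_cmd: with other inputs at their observed values, overshoot = -10*valve_cmd - 44. Solving for -74 gives valve_cmd = 3, within [0, 6].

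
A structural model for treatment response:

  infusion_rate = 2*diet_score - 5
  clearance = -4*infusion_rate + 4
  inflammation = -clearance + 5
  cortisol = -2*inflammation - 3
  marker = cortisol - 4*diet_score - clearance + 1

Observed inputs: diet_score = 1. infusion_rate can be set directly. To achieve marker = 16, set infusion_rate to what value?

infusion_rate = -7

Intervening on infusion_rate fixes its value directly, overriding its dependence on diet_score.
Substituting into the inflammation equation gives inflammation = 4*infusion_rate + 1.
cortisol becomes -8*infusion_rate - 5.
marker becomes -4*infusion_rate - 12.
Solve -4*infusion_rate - 12 = 16: infusion_rate = (16 + 12) / -4 = -7.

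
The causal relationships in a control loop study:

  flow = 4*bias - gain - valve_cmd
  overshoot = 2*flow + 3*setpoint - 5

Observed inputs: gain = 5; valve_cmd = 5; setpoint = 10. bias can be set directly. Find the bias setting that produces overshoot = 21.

bias = 2

Substituting into the flow equation gives flow = 4*bias - 10.
Substituting into the overshoot equation gives overshoot = 8*bias + 5.
Solve 8*bias + 5 = 21: bias = (21 - 5) / 8 = 2.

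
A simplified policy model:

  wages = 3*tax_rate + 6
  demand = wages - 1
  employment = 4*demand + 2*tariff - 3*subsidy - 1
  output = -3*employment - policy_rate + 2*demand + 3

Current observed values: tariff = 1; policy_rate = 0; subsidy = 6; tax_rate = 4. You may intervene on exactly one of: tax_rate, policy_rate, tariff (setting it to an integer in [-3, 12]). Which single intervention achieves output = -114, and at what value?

set policy_rate = -2

Intervening on tax_rate: output = -30*tax_rate + 4. Reaching -114 requires tax_rate = 59/15, not an integer.
Intervening on policy_rate: with other inputs at their observed values, output = -policy_rate - 116. Solving for -114 gives policy_rate = -2, within [-3, 12].
Intervening on tariff: output = -6*tariff - 110. Reaching -114 requires tariff = 2/3, not an integer.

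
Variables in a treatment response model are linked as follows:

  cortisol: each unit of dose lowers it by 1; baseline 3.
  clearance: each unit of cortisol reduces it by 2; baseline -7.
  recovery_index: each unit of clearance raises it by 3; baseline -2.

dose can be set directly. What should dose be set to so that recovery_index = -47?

Substituting into the clearance equation gives clearance = 2*dose - 13.
recovery_index becomes 6*dose - 41.
Solve 6*dose - 41 = -47: dose = (-47 + 41) / 6 = -1.

dose = -1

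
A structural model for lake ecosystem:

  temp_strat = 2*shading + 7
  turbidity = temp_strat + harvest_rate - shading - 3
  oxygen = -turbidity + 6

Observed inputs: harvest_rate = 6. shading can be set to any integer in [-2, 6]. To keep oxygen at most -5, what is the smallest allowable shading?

Substituting into the turbidity equation gives turbidity = shading + 10.
oxygen becomes -shading - 4.
Require -shading - 4 ≤ -5, so shading ≥ 1.
The smallest integer in [-2, 6] satisfying this is 1.

shading = 1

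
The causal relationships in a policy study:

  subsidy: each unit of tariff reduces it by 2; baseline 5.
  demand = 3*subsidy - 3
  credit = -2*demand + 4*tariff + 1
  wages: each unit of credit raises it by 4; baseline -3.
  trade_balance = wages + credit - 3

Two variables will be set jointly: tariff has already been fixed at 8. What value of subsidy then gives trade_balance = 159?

subsidy = 1

With tariff held at 8:
Intervening on subsidy fixes its value directly, overriding its dependence on tariff.
Substituting into the credit equation gives credit = -6*subsidy + 39.
Substituting into the wages equation gives wages = -24*subsidy + 153.
So trade_balance = -30*subsidy + 189.
Solve -30*subsidy + 189 = 159: subsidy = (159 - 189) / -30 = 1.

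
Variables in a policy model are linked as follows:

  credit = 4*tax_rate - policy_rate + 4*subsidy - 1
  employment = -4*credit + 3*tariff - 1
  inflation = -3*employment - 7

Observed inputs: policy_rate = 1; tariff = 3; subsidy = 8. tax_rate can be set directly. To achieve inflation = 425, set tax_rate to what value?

tax_rate = 2

Substituting into the credit equation gives credit = 4*tax_rate + 30.
Substituting into the employment equation gives employment = -16*tax_rate - 112.
Substituting into the inflation equation gives inflation = 48*tax_rate + 329.
Solve 48*tax_rate + 329 = 425: tax_rate = (425 - 329) / 48 = 2.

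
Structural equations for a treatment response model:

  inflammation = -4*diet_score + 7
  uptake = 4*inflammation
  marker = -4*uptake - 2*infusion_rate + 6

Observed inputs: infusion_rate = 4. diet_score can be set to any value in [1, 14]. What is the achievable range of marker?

-50 to 782

Substituting into the uptake equation gives uptake = -16*diet_score + 28.
marker becomes 64*diet_score - 114.
Linear in diet_score, so extremes are at the endpoints: diet_score = 1 gives marker = -50; diet_score = 14 gives marker = 782.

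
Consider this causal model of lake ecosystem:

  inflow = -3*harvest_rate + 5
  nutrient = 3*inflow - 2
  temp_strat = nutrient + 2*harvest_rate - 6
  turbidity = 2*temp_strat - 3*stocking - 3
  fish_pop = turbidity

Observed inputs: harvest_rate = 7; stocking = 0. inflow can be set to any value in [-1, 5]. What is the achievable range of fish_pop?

Intervening on inflow fixes its value directly, overriding its dependence on harvest_rate.
Substituting into the temp_strat equation gives temp_strat = 3*inflow + 6.
turbidity becomes 6*inflow + 9.
Substituting into the fish_pop equation gives fish_pop = 6*inflow + 9.
Linear in inflow, so extremes are at the endpoints: inflow = -1 gives fish_pop = 3; inflow = 5 gives fish_pop = 39.

3 to 39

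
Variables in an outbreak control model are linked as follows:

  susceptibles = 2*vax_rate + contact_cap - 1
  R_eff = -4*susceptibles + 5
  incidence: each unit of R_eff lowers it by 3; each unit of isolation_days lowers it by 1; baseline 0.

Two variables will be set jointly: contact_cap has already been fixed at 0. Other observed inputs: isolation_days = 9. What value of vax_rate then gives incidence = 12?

vax_rate = 2

With contact_cap held at 0:
Substituting into the susceptibles equation gives susceptibles = 2*vax_rate - 1.
Substituting into the R_eff equation gives R_eff = -8*vax_rate + 9.
So incidence = 24*vax_rate - 36.
Solve 24*vax_rate - 36 = 12: vax_rate = (12 + 36) / 24 = 2.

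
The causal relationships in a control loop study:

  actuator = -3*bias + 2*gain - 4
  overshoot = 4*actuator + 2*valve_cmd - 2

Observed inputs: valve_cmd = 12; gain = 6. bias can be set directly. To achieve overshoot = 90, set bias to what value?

bias = -3

Substituting into the actuator equation gives actuator = -3*bias + 8.
Substituting into the overshoot equation gives overshoot = -12*bias + 54.
Solve -12*bias + 54 = 90: bias = (90 - 54) / -12 = -3.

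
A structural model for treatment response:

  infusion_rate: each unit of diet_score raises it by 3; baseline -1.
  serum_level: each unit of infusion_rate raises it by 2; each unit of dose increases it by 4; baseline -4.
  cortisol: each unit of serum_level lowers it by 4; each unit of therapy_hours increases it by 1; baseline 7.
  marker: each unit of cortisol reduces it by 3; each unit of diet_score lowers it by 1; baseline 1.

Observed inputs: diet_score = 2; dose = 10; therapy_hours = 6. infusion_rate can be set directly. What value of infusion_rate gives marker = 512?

Intervening on infusion_rate fixes its value directly, overriding its dependence on diet_score.
Substituting into the serum_level equation gives serum_level = 2*infusion_rate + 36.
Substituting into the cortisol equation gives cortisol = -8*infusion_rate - 131.
Substituting into the marker equation gives marker = 24*infusion_rate + 392.
Solve 24*infusion_rate + 392 = 512: infusion_rate = (512 - 392) / 24 = 5.

infusion_rate = 5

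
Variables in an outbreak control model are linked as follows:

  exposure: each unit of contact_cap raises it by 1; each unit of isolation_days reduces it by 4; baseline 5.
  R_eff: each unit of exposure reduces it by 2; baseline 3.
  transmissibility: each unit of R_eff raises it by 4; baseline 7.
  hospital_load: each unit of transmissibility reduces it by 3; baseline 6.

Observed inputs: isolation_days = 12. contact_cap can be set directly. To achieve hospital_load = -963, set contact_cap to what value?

Substituting into the exposure equation gives exposure = contact_cap - 43.
Substituting into the R_eff equation gives R_eff = -2*contact_cap + 89.
So transmissibility = -8*contact_cap + 363.
hospital_load becomes 24*contact_cap - 1083.
Solve 24*contact_cap - 1083 = -963: contact_cap = (-963 + 1083) / 24 = 5.

contact_cap = 5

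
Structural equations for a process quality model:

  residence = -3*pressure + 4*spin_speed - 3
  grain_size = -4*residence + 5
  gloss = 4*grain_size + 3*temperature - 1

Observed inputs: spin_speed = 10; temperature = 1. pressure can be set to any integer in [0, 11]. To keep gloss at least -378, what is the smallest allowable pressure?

Substituting into the residence equation gives residence = -3*pressure + 37.
grain_size becomes 12*pressure - 143.
Substituting into the gloss equation gives gloss = 48*pressure - 570.
Require 48*pressure - 570 ≥ -378, so pressure ≥ 4.
The smallest integer in [0, 11] satisfying this is 4.

pressure = 4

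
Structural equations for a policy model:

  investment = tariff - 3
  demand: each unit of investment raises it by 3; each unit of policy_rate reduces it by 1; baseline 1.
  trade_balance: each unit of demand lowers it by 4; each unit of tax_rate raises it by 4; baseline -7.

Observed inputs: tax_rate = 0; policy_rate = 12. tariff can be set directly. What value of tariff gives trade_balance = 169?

Substituting into the demand equation gives demand = 3*tariff - 20.
Substituting into the trade_balance equation gives trade_balance = -12*tariff + 73.
Solve -12*tariff + 73 = 169: tariff = (169 - 73) / -12 = -8.

tariff = -8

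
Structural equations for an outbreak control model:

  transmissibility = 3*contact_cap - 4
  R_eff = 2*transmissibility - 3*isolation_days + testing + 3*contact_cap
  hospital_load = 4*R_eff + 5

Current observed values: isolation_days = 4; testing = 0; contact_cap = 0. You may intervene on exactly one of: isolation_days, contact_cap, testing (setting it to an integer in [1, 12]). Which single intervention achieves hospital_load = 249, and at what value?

Intervening on isolation_days: hospital_load = -12*isolation_days - 27. Reaching 249 requires isolation_days = -23, outside [1, 12].
Intervening on contact_cap: with other inputs at their observed values, hospital_load = 36*contact_cap - 75. Solving for 249 gives contact_cap = 9, within [1, 12].
Intervening on testing: hospital_load = 4*testing - 75. Reaching 249 requires testing = 81, outside [1, 12].

set contact_cap = 9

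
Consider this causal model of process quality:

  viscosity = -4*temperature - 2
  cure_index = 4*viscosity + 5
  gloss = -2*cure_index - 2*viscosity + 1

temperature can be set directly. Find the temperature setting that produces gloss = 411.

Substituting into the cure_index equation gives cure_index = -16*temperature - 3.
This gives gloss = 40*temperature + 11.
Solve 40*temperature + 11 = 411: temperature = (411 - 11) / 40 = 10.

temperature = 10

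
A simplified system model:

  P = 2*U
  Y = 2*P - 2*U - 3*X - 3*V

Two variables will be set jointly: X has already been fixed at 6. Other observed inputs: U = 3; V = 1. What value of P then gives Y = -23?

P = 2

With X held at 6:
Intervening on P fixes its value directly, overriding its dependence on U.
Substituting into the Y equation gives Y = 2*P - 27.
Solve 2*P - 27 = -23: P = (-23 + 27) / 2 = 2.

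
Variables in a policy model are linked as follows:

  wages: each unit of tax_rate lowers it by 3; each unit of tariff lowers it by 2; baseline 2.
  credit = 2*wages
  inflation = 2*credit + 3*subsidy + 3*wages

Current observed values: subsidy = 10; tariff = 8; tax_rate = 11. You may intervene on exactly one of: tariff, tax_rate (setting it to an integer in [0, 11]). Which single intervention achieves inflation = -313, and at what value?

Intervening on tariff: with other inputs at their observed values, inflation = -14*tariff - 187. Solving for -313 gives tariff = 9, within [0, 11].
Intervening on tax_rate: inflation = -21*tax_rate - 68. Reaching -313 requires tax_rate = 35/3, not an integer.

set tariff = 9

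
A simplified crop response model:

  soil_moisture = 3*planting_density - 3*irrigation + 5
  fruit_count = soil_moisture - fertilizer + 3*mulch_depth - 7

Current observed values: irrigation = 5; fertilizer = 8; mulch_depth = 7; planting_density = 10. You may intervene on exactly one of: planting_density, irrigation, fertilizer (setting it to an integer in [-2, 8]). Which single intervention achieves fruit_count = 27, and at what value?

Intervening on planting_density: fruit_count = 3*planting_density - 4. Reaching 27 requires planting_density = 31/3, not an integer.
Intervening on irrigation: fruit_count = -3*irrigation + 41. Reaching 27 requires irrigation = 14/3, not an integer.
Intervening on fertilizer: with other inputs at their observed values, fruit_count = -fertilizer + 34. Solving for 27 gives fertilizer = 7, within [-2, 8].

set fertilizer = 7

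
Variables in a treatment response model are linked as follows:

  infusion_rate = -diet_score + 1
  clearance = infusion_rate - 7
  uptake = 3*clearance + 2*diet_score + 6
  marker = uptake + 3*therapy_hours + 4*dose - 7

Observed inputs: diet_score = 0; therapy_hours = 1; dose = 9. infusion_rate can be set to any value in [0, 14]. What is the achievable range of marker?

17 to 59

Intervening on infusion_rate fixes its value directly, overriding its dependence on diet_score.
Substituting into the uptake equation gives uptake = 3*infusion_rate - 15.
Substituting into the marker equation gives marker = 3*infusion_rate + 17.
Linear in infusion_rate, so extremes are at the endpoints: infusion_rate = 0 gives marker = 17; infusion_rate = 14 gives marker = 59.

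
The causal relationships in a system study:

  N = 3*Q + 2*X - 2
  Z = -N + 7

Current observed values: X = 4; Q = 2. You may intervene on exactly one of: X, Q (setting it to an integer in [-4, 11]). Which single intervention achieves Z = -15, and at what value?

Intervening on X: with other inputs at their observed values, Z = -2*X + 3. Solving for -15 gives X = 9, within [-4, 11].
Intervening on Q: Z = -3*Q + 1. Reaching -15 requires Q = 16/3, not an integer.

set X = 9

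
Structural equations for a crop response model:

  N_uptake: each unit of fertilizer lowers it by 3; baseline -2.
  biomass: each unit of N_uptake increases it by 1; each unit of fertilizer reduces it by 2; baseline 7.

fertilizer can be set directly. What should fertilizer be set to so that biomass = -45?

Substituting into the biomass equation gives biomass = -5*fertilizer + 5.
Solve -5*fertilizer + 5 = -45: fertilizer = (-45 - 5) / -5 = 10.

fertilizer = 10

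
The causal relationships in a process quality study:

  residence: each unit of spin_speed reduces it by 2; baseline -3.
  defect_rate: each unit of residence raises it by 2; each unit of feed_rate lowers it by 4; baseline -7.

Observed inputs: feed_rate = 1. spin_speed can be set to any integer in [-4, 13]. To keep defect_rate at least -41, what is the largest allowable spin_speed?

spin_speed = 6

Substituting into the defect_rate equation gives defect_rate = -4*spin_speed - 17.
Require -4*spin_speed - 17 ≥ -41, so spin_speed ≤ 6.
The largest integer in [-4, 13] satisfying this is 6.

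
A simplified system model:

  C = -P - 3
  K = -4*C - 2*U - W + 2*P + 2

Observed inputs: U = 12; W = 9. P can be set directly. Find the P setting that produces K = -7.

Substituting into the K equation gives K = 6*P - 19.
Solve 6*P - 19 = -7: P = (-7 + 19) / 6 = 2.

P = 2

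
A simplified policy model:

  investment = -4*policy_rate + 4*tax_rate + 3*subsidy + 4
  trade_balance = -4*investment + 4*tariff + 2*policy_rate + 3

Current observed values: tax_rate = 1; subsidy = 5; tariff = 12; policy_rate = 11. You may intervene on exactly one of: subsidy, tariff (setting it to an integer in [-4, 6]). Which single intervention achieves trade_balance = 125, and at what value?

set tariff = 4

Intervening on subsidy: trade_balance = -12*subsidy + 217. Reaching 125 requires subsidy = 23/3, not an integer.
Intervening on tariff: with other inputs at their observed values, trade_balance = 4*tariff + 109. Solving for 125 gives tariff = 4, within [-4, 6].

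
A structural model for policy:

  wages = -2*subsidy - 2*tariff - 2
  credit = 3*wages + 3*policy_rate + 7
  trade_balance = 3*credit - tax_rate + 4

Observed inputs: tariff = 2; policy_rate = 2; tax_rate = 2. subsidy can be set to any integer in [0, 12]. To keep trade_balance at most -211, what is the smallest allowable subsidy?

subsidy = 11

Substituting into the wages equation gives wages = -2*subsidy - 6.
Substituting into the credit equation gives credit = -6*subsidy - 5.
trade_balance becomes -18*subsidy - 13.
Require -18*subsidy - 13 ≤ -211, so subsidy ≥ 11.
The smallest integer in [0, 12] satisfying this is 11.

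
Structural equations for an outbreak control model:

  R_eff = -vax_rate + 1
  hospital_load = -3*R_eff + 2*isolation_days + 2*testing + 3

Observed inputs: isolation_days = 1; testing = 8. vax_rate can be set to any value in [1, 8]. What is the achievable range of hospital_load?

Substituting into the hospital_load equation gives hospital_load = 3*vax_rate + 18.
Linear in vax_rate, so extremes are at the endpoints: vax_rate = 1 gives hospital_load = 21; vax_rate = 8 gives hospital_load = 42.

21 to 42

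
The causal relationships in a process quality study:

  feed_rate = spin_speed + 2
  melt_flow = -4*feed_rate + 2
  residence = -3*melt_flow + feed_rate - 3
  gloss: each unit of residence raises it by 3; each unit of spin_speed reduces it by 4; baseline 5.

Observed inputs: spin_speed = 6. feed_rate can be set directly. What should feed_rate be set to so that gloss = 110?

feed_rate = 4

Intervening on feed_rate fixes its value directly, overriding its dependence on spin_speed.
Substituting into the residence equation gives residence = 13*feed_rate - 9.
gloss becomes 39*feed_rate - 46.
Solve 39*feed_rate - 46 = 110: feed_rate = (110 + 46) / 39 = 4.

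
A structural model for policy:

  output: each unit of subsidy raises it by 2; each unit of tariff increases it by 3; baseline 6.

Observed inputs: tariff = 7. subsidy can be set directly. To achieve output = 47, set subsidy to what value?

subsidy = 10

Substituting into the output equation gives output = 2*subsidy + 27.
Solve 2*subsidy + 27 = 47: subsidy = (47 - 27) / 2 = 10.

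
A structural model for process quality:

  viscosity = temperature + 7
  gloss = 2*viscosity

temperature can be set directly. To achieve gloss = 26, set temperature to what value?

temperature = 6

Substituting into the gloss equation gives gloss = 2*temperature + 14.
Solve 2*temperature + 14 = 26: temperature = (26 - 14) / 2 = 6.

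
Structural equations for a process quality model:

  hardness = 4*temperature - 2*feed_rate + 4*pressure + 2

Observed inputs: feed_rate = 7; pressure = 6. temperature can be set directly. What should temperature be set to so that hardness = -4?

Substituting into the hardness equation gives hardness = 4*temperature + 12.
Solve 4*temperature + 12 = -4: temperature = (-4 - 12) / 4 = -4.

temperature = -4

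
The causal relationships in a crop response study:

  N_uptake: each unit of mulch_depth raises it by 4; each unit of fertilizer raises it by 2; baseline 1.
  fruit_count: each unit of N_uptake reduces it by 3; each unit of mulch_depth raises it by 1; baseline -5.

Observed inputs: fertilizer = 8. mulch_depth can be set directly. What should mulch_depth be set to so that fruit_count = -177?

mulch_depth = 11

Substituting into the N_uptake equation gives N_uptake = 4*mulch_depth + 17.
Substituting into the fruit_count equation gives fruit_count = -11*mulch_depth - 56.
Solve -11*mulch_depth - 56 = -177: mulch_depth = (-177 + 56) / -11 = 11.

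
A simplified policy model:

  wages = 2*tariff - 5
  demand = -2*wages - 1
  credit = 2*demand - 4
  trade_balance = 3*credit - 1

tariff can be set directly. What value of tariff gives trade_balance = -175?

tariff = 9

Substituting into the demand equation gives demand = -4*tariff + 9.
This gives credit = -8*tariff + 14.
Substituting into the trade_balance equation gives trade_balance = -24*tariff + 41.
Solve -24*tariff + 41 = -175: tariff = (-175 - 41) / -24 = 9.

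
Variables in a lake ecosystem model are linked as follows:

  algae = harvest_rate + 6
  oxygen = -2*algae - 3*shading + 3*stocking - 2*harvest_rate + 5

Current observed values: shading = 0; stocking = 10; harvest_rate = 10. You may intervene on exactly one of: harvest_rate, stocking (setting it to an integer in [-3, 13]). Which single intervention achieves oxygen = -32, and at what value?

set stocking = 5

Intervening on harvest_rate: oxygen = -4*harvest_rate + 23. Reaching -32 requires harvest_rate = 55/4, not an integer.
Intervening on stocking: with other inputs at their observed values, oxygen = 3*stocking - 47. Solving for -32 gives stocking = 5, within [-3, 13].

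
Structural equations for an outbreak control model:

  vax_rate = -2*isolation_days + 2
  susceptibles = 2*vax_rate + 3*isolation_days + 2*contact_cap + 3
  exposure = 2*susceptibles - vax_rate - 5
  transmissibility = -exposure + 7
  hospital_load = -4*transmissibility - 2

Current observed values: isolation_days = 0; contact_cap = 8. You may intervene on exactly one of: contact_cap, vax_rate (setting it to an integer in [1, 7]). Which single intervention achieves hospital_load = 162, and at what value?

Intervening on contact_cap: hospital_load = 16*contact_cap - 2. Reaching 162 requires contact_cap = 41/4, not an integer.
Intervening on vax_rate: with other inputs at their observed values, hospital_load = 12*vax_rate + 102. Solving for 162 gives vax_rate = 5, within [1, 7].

set vax_rate = 5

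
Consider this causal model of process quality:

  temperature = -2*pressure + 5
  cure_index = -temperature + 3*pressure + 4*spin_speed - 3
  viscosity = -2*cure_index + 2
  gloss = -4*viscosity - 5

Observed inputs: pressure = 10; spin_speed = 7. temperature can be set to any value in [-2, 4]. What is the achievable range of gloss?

Intervening on temperature fixes its value directly, overriding its dependence on pressure.
Substituting into the cure_index equation gives cure_index = -temperature + 55.
This gives viscosity = 2*temperature - 108.
gloss becomes -8*temperature + 427.
Linear in temperature, so extremes are at the endpoints: temperature = -2 gives gloss = 443; temperature = 4 gives gloss = 395.

395 to 443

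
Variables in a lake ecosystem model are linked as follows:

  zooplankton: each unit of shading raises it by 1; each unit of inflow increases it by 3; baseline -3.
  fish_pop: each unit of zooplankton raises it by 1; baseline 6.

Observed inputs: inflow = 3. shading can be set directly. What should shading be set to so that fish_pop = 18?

shading = 6

Substituting into the zooplankton equation gives zooplankton = shading + 6.
Substituting into the fish_pop equation gives fish_pop = shading + 12.
Solve shading + 12 = 18: shading = (18 - 12) / 1 = 6.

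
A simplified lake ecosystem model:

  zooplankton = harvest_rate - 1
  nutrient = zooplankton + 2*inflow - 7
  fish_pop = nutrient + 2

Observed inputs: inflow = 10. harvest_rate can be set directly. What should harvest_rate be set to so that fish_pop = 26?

harvest_rate = 12

Substituting into the nutrient equation gives nutrient = harvest_rate + 12.
Substituting into the fish_pop equation gives fish_pop = harvest_rate + 14.
Solve harvest_rate + 14 = 26: harvest_rate = (26 - 14) / 1 = 12.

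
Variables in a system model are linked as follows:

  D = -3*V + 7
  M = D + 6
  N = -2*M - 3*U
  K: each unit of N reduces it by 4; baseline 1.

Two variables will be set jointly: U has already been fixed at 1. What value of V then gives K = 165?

V = -2

With U held at 1:
Substituting into the M equation gives M = -3*V + 13.
Substituting into the N equation gives N = 6*V - 29.
Substituting into the K equation gives K = -24*V + 117.
Solve -24*V + 117 = 165: V = (165 - 117) / -24 = -2.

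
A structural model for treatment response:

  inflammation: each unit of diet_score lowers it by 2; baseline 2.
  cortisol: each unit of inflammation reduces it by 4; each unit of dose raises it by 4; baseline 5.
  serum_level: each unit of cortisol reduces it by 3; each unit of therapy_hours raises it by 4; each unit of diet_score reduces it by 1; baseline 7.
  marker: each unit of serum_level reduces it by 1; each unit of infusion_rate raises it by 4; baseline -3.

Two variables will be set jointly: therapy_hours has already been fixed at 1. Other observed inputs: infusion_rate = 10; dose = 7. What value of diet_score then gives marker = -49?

With therapy_hours held at 1:
Substituting into the cortisol equation gives cortisol = 8*diet_score + 25.
This gives serum_level = -25*diet_score - 64.
Substituting into the marker equation gives marker = 25*diet_score + 101.
Solve 25*diet_score + 101 = -49: diet_score = (-49 - 101) / 25 = -6.

diet_score = -6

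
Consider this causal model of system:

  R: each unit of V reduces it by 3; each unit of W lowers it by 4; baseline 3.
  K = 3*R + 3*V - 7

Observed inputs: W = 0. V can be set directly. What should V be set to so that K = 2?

V = 0

Substituting into the R equation gives R = -3*V + 3.
Substituting into the K equation gives K = -6*V + 2.
Solve -6*V + 2 = 2: V = (2 - 2) / -6 = 0.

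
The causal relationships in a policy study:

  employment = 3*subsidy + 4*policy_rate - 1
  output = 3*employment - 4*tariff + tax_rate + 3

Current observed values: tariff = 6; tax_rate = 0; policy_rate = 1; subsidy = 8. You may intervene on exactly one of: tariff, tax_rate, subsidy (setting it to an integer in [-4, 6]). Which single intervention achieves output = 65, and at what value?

set tax_rate = 5

Intervening on tariff: output = -4*tariff + 84. Reaching 65 requires tariff = 19/4, not an integer.
Intervening on tax_rate: with other inputs at their observed values, output = tax_rate + 60. Solving for 65 gives tax_rate = 5, within [-4, 6].
Intervening on subsidy: output = 9*subsidy - 12. Reaching 65 requires subsidy = 77/9, not an integer.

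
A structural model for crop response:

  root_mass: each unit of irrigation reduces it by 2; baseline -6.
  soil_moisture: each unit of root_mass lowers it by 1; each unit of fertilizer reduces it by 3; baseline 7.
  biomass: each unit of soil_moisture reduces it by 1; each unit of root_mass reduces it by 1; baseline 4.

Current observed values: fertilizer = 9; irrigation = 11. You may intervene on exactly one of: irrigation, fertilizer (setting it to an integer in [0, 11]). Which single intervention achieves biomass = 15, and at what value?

set fertilizer = 6

Intervening on irrigation: the paths from irrigation to biomass cancel (net effect zero), leaving biomass = 24; 15 is unreachable this way.
Intervening on fertilizer: with other inputs at their observed values, biomass = 3*fertilizer - 3. Solving for 15 gives fertilizer = 6, within [0, 11].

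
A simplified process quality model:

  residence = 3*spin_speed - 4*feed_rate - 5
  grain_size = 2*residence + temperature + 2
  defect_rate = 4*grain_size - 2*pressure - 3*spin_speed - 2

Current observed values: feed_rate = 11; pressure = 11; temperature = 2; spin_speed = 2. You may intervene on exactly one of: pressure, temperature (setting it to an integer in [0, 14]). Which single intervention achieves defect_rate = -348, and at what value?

Intervening on pressure: with other inputs at their observed values, defect_rate = -2*pressure - 336. Solving for -348 gives pressure = 6, within [0, 14].
Intervening on temperature: defect_rate = 4*temperature - 366. Reaching -348 requires temperature = 9/2, not an integer.

set pressure = 6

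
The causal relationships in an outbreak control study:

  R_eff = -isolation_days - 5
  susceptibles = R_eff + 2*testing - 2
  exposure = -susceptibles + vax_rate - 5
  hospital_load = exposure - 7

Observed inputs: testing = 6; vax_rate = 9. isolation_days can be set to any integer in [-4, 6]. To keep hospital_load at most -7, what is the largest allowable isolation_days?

isolation_days = 1

Substituting into the susceptibles equation gives susceptibles = -isolation_days + 5.
Substituting into the exposure equation gives exposure = isolation_days - 1.
Substituting into the hospital_load equation gives hospital_load = isolation_days - 8.
Require isolation_days - 8 ≤ -7, so isolation_days ≤ 1.
The largest integer in [-4, 6] satisfying this is 1.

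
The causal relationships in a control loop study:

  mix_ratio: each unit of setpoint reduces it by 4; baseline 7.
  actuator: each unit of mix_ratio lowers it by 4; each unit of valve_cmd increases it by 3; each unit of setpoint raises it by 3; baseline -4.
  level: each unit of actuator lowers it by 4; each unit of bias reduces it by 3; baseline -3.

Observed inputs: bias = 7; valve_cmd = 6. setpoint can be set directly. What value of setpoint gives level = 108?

Substituting into the actuator equation gives actuator = 19*setpoint - 14.
So level = -76*setpoint + 32.
Solve -76*setpoint + 32 = 108: setpoint = (108 - 32) / -76 = -1.

setpoint = -1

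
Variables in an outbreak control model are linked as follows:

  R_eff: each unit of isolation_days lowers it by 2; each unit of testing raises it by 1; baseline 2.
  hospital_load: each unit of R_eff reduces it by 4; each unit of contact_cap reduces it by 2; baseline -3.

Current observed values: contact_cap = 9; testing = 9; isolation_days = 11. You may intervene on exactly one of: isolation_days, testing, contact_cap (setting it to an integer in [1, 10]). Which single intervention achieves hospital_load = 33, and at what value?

set contact_cap = 4

Intervening on isolation_days: hospital_load = 8*isolation_days - 65. Reaching 33 requires isolation_days = 49/4, not an integer.
Intervening on testing: hospital_load = -4*testing + 59. Reaching 33 requires testing = 13/2, not an integer.
Intervening on contact_cap: with other inputs at their observed values, hospital_load = -2*contact_cap + 41. Solving for 33 gives contact_cap = 4, within [1, 10].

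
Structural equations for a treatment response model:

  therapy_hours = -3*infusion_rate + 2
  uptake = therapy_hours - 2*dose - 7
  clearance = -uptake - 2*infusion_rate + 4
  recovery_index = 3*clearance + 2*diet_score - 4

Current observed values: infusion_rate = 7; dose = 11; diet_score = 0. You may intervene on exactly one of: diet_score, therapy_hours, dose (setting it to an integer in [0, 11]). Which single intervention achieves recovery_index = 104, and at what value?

set dose = 10

Intervening on diet_score: recovery_index = 2*diet_score + 110. Reaching 104 requires diet_score = -3, outside [0, 11].
Intervening on therapy_hours: recovery_index = -3*therapy_hours + 53. Reaching 104 requires therapy_hours = -17, outside [0, 11].
Intervening on dose: with other inputs at their observed values, recovery_index = 6*dose + 44. Solving for 104 gives dose = 10, within [0, 11].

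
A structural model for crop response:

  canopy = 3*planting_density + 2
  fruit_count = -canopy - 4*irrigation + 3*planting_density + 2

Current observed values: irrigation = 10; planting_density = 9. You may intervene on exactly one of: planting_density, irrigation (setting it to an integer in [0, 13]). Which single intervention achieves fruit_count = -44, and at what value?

Intervening on planting_density: the paths from planting_density to fruit_count cancel (net effect zero), leaving fruit_count = -40; -44 is unreachable this way.
Intervening on irrigation: with other inputs at their observed values, fruit_count = -4*irrigation. Solving for -44 gives irrigation = 11, within [0, 13].

set irrigation = 11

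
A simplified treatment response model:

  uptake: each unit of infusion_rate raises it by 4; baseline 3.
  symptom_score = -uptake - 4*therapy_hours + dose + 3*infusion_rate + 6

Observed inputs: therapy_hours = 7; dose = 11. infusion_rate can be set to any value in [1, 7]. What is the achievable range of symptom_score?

-21 to -15

Substituting into the symptom_score equation gives symptom_score = -infusion_rate - 14.
Linear in infusion_rate, so extremes are at the endpoints: infusion_rate = 1 gives symptom_score = -15; infusion_rate = 7 gives symptom_score = -21.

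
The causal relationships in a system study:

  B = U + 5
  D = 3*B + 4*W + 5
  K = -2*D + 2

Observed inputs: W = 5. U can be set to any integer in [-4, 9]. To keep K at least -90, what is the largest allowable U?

U = 2

Substituting into the D equation gives D = 3*U + 40.
K becomes -6*U - 78.
Require -6*U - 78 ≥ -90, so U ≤ 2.
The largest integer in [-4, 9] satisfying this is 2.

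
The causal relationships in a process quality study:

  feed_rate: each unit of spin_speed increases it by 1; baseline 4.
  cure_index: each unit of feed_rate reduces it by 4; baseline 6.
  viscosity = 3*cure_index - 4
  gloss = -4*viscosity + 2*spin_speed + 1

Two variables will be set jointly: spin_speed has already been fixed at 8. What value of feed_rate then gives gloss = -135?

feed_rate = -2

With spin_speed held at 8:
Intervening on feed_rate fixes its value directly, overriding its dependence on spin_speed.
Substituting into the viscosity equation gives viscosity = -12*feed_rate + 14.
Substituting into the gloss equation gives gloss = 48*feed_rate - 39.
Solve 48*feed_rate - 39 = -135: feed_rate = (-135 + 39) / 48 = -2.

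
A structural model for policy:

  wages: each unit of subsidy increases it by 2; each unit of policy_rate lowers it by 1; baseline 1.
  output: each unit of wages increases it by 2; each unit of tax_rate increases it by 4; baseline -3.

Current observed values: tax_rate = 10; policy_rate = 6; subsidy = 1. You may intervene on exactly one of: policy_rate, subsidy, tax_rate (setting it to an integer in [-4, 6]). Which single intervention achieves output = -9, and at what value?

Intervening on policy_rate: output = -2*policy_rate + 43. Reaching -9 requires policy_rate = 26, outside [-4, 6].
Intervening on subsidy: output = 4*subsidy + 27. Reaching -9 requires subsidy = -9, outside [-4, 6].
Intervening on tax_rate: with other inputs at their observed values, output = 4*tax_rate - 9. Solving for -9 gives tax_rate = 0, within [-4, 6].

set tax_rate = 0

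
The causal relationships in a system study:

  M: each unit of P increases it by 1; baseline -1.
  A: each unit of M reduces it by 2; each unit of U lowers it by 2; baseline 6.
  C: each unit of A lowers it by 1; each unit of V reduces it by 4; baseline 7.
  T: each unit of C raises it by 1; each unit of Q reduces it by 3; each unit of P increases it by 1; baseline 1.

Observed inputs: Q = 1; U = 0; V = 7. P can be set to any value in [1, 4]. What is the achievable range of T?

Substituting into the A equation gives A = -2*P + 8.
Substituting into the C equation gives C = 2*P - 29.
Substituting into the T equation gives T = 3*P - 31.
Linear in P, so extremes are at the endpoints: P = 1 gives T = -28; P = 4 gives T = -19.

-28 to -19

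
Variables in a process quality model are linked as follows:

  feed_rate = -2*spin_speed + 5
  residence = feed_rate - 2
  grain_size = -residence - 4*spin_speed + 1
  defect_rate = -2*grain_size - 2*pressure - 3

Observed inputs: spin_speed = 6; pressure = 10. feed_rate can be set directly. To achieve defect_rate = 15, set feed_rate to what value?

feed_rate = -2

Intervening on feed_rate fixes its value directly, overriding its dependence on spin_speed.
Substituting into the grain_size equation gives grain_size = -feed_rate - 21.
So defect_rate = 2*feed_rate + 19.
Solve 2*feed_rate + 19 = 15: feed_rate = (15 - 19) / 2 = -2.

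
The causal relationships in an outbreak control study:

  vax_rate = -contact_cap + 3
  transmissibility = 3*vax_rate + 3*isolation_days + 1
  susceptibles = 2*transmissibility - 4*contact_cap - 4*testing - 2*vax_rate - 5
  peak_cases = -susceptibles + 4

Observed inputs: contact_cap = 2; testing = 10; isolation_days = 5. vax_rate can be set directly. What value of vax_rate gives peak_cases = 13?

vax_rate = 3

Intervening on vax_rate fixes its value directly, overriding its dependence on contact_cap.
Substituting into the transmissibility equation gives transmissibility = 3*vax_rate + 16.
Substituting into the susceptibles equation gives susceptibles = 4*vax_rate - 21.
This gives peak_cases = -4*vax_rate + 25.
Solve -4*vax_rate + 25 = 13: vax_rate = (13 - 25) / -4 = 3.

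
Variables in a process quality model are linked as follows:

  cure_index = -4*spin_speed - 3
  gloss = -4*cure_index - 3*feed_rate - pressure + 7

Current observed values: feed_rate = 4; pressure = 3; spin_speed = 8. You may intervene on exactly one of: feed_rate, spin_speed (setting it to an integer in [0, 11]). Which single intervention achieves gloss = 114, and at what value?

set feed_rate = 10

Intervening on feed_rate: with other inputs at their observed values, gloss = -3*feed_rate + 144. Solving for 114 gives feed_rate = 10, within [0, 11].
Intervening on spin_speed: gloss = 16*spin_speed + 4. Reaching 114 requires spin_speed = 55/8, not an integer.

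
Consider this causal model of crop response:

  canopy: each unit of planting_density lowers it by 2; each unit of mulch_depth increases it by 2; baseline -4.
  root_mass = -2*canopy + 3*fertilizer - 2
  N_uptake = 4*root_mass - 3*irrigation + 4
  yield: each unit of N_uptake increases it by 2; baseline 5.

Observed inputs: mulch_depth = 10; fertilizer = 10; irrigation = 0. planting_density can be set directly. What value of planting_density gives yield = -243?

planting_density = -7

Substituting into the canopy equation gives canopy = -2*planting_density + 16.
This gives root_mass = 4*planting_density - 4.
Substituting into the N_uptake equation gives N_uptake = 16*planting_density - 12.
Substituting into the yield equation gives yield = 32*planting_density - 19.
Solve 32*planting_density - 19 = -243: planting_density = (-243 + 19) / 32 = -7.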